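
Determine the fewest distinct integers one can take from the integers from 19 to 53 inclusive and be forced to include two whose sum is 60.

Group the elements by complementary pair {x, 60−x}: {19,41}, {20,40}, {21,39}, …, giving 11 two-element pairs, the single value 30 (it cannot pair with itself since the integers are distinct), and 12 integers whose partner 60−x falls outside [19,53].
Treating each of those 24 groups as a pigeonhole, one can pick one integer per group — 24 integers — with no two summing to 60.
The 25th integer lands in an occupied pair, forcing a sum of 60.

25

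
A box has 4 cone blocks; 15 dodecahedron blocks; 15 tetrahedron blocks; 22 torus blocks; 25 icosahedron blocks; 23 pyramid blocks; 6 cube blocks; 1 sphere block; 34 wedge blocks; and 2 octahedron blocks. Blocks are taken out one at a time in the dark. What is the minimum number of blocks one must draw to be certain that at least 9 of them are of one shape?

62

Put each drawn block into a box by shape. The largest draw with every box below 9 takes min(count, 8) from each shape; shapes with fewer than 8 contribute all they have.
Σ min(cᵢ, 8) = 4 + 8 + 8 + 8 + 8 + 8 + 6 + 1 + 8 + 2 = 61.
Draw number 61 + 1 = 62 must push one box to 9.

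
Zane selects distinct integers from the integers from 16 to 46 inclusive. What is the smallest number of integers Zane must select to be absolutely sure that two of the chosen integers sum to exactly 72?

22

Group the elements by complementary pair {x, 72−x}: {26,46}, {27,45}, {28,44}, …, giving 10 two-element pairs, the single value 36 (it cannot pair with itself since the integers are distinct), and 10 integers whose partner 72−x falls outside [16,46].
Treating each of those 21 groups as a pigeonhole, one can pick one integer per group — 21 integers — with no two summing to 72.
The 22nd integer lands in an occupied pair, forcing a sum of 72.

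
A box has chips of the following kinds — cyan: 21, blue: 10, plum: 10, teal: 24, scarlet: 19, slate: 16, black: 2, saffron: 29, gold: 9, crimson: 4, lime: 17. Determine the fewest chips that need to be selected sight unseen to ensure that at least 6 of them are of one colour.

52

An adversary could hand out at most 5 chips per colour (black, crimson run out sooner): 5 + 5 + 5 + 5 + 5 + 5 + 2 + 5 + 5 + 4 + 5 = 51 chips and still no colour has 6.
By pigeonhole, one more chip lands in a colour already at 5, so 52 draws are enough and 51 are not.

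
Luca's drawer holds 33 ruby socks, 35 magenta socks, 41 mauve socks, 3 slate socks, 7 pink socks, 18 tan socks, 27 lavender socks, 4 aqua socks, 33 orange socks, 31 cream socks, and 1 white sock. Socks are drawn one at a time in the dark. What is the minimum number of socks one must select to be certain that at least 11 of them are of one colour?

An adversary could hand out at most 10 socks per colour (4 colours run out sooner): 10 + 10 + 10 + 3 + 7 + 10 + 10 + 4 + 10 + 10 + 1 = 85 socks and still no colour has 11.
Pigeonhole: one more sock lands in a colour already at 10, so 86 draws are enough and 85 are not.

86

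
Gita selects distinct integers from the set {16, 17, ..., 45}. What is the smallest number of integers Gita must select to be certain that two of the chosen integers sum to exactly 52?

21

Group the elements by complementary pair {x, 52−x}: {16,36}, {17,35}, {18,34}, …, giving 10 two-element pairs; the single value 26 (it cannot pair with itself since the integers are distinct); and 9 integers whose partner 52−x falls outside [16,45].
Treating each of those 20 groups as a pigeonhole, one can pick one integer per group — 20 integers — with no two summing to 52.
The 21st integer lands in an occupied pair, forcing a sum of 52.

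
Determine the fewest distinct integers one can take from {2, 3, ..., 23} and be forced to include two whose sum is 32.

16

Two chosen integers sum to 32 exactly when both halves of some pair {x, 32−x} with 9 ≤ x ≤ 32−x ≤ 23 are chosen — 7 such pairs.
The remaining 8 elements (those with no distinct partner in range) can never complete a 32-sum, so the worst case takes all of them and one from each pair: 8 + 7 = 15.
The 16th integer has to be the second member of some pair, so 15 + 1 = 16.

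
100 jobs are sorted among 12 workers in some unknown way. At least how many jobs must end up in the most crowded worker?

By the pigeonhole principle, the 12 workers are the holes and the 100 jobs are the pigeons.
If every worker held at most 8 jobs, the total would be at most 12 × 8 = 96, which is less than 100.
So some worker holds at least ⌈100/12⌉ = 9 jobs.

9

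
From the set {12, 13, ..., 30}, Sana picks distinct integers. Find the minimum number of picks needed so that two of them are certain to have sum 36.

14

A set avoiding the sum 36 can contain at most one of each pair {x, 36−x}, plus the 7 elements whose complement lies outside the range or equal to its own complement.
The integers 18, …, 30 (13 of them) are such a set: any two sum to at least 18+19 = 37 > 36.
Any 14th integer completes one of the 6 pairs, so 14 choices force a sum of 36.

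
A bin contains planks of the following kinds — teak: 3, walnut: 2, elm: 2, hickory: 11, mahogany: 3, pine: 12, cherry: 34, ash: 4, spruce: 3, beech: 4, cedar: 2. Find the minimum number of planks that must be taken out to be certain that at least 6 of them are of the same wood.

39

By pigeonhole, the 11 woods are the holes; the planks drawn are the pigeons.
To avoid 6 of any one wood, the worst case takes at most 5 of each wood, or every plank of a wood that has fewer than 5.
That gives 3 + 2 + 2 + 5 + 3 + 5 + 5 + 4 + 3 + 4 + 2 = 38 planks with no wood reaching 6.
The next plank forces some wood to 6, so 38 + 1 = 39.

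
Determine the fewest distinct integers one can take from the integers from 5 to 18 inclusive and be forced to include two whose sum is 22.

Two chosen integers sum to 22 exactly when both halves of some pair {x, 22−x} with 5 ≤ x ≤ 22−x ≤ 17 are chosen — 6 such pairs.
The remaining 2 elements (those with no distinct partner in range) can never complete a 22-sum, so the worst case takes all of them and one from each pair: 2 + 6 = 8.
By the pigeonhole principle, the 9th integer has to be the second member of some pair, so 8 + 1 = 9.

9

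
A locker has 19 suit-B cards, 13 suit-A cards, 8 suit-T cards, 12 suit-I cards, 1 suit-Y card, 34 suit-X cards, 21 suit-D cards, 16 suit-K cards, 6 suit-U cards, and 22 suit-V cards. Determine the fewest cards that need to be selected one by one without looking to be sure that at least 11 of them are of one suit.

86

Pigeonhole: the 10 suits are the holes; the cards drawn are the pigeons.
To avoid 11 of any one suit, the worst case takes at most 10 of each suit, or every card of a suit that has fewer than 10.
That gives 10 + 10 + 8 + 10 + 1 + 10 + 10 + 10 + 6 + 10 = 85 cards with no suit reaching 11.
The next card forces some suit to 11, so 85 + 1 = 86.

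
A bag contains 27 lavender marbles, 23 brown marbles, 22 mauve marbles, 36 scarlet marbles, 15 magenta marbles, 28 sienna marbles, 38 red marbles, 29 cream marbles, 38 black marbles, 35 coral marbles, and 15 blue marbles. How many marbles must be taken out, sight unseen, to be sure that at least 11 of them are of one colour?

The 11 colours are the holes; the marbles drawn are the pigeons.
To avoid 11 of any one colour, the worst case takes at most 10 of each colour.
That gives 10 + 10 + 10 + 10 + 10 + 10 + 10 + 10 + 10 + 10 + 10 = 110 marbles with no colour reaching 11.
The next marble forces some colour to 11, so 110 + 1 = 111.

111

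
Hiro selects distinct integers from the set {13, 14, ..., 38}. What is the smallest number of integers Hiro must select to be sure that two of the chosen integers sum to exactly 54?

16

Two chosen integers sum to 54 exactly when both halves of some pair {x, 54−x} with 16 ≤ x ≤ 54−x ≤ 38 are chosen — 11 such pairs.
The remaining 4 elements (those with no distinct partner in range) can never complete a 54-sum, so the worst case takes all of them and one from each pair: 4 + 11 = 15.
The 16th integer has to be the second member of some pair, so 15 + 1 = 16.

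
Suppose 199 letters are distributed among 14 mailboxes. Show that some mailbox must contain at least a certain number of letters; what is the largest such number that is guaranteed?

The 14 mailboxes are the holes and the 199 letters are the pigeons.
If every mailbox held at most 14 letters, the total would be at most 14 × 14 = 196, which is less than 199.
So some mailbox holds at least ⌈199/14⌉ = 15 letters.

15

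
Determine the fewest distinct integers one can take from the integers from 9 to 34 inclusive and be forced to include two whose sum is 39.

16

Two chosen integers sum to 39 exactly when both halves of some pair {x, 39−x} with 9 ≤ x ≤ 39−x ≤ 30 are chosen — 11 such pairs.
The remaining 4 elements (those with no distinct partner in range) can never complete a 39-sum, so the worst case takes all of them and one from each pair: 4 + 11 = 15.
The 16th integer has to be the second member of some pair, so 15 + 1 = 16.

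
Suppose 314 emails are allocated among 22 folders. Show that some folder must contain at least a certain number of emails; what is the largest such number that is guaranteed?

15

The 22 folders are the holes and the 314 emails are the pigeons.
If every folder held at most 14 emails, the total would be at most 22 × 14 = 308, which is less than 314.
So some folder holds at least ⌈314/22⌉ = 15 emails.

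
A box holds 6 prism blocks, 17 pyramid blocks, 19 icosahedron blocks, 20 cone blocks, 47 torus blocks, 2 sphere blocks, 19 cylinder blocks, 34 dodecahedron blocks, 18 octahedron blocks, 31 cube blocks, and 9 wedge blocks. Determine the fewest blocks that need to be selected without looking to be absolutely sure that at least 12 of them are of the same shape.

By pigeonhole, the 11 shapes are the holes; the blocks drawn are the pigeons.
To avoid 12 of any one shape, the worst case takes at most 11 of each shape, or every block of a shape that has fewer than 11.
That gives 6 + 11 + 11 + 11 + 11 + 2 + 11 + 11 + 11 + 11 + 9 = 105 blocks with no shape reaching 12.
The next block forces some shape to 12, so 105 + 1 = 106.

106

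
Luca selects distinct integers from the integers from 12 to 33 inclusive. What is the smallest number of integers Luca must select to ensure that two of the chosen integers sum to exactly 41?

Group the elements by complementary pair {x, 41−x}: {12,29}, {13,28}, {14,27}, …, giving 9 two-element pairs and 4 integers whose partner 41−x falls outside [12,33].
Treating each of those 13 groups as a pigeonhole, one can pick one integer per group — 13 integers — with no two summing to 41.
The 14th integer lands in an occupied pair, forcing a sum of 41.

14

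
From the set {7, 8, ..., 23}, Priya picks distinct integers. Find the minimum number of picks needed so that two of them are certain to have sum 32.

11

Group the elements by complementary pair {x, 32−x}: {9,23}, {10,22}, {11,21}, …, giving 7 two-element pairs, the single value 16 (it cannot pair with itself since the integers are distinct), and 2 integers whose partner 32−x falls outside [7,23].
Treating each of those 10 groups as a pigeonhole, one can pick one integer per group — 10 integers — with no two summing to 32.
The 11th integer lands in an occupied pair, forcing a sum of 32.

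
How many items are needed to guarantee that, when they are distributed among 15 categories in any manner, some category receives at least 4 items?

46

With 45 items one could put exactly 3 in each of the 15 categories, and no category would reach 4.
By the pigeonhole principle, one more item must land in a category that already has 3, giving it 4.
So 15 × 3 + 1 = 46 items are required.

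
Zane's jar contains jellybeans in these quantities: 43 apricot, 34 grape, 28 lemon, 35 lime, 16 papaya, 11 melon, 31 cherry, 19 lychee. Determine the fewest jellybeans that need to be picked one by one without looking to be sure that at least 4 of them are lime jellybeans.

186

In the worst case for collecting lime jellybeans, every non-lime jellybean comes out first.
There are 43 + 34 + 28 + 16 + 11 + 31 + 19 = 182 non-lime jellybeans altogether.
After those, each further jellybean must be lime, so 182 + 4 = 186 draws guarantee 4 lime jellybeans.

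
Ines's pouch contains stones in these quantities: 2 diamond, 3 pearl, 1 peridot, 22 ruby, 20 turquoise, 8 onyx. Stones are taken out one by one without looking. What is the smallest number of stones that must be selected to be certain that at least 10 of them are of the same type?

An adversary could hand out at most 9 stones per type (4 types run out sooner): 2 + 3 + 1 + 9 + 9 + 8 = 32 stones and still no type has 10.
By the pigeonhole principle, one more stone lands in a type already at 9, so 33 draws are enough and 32 are not.

33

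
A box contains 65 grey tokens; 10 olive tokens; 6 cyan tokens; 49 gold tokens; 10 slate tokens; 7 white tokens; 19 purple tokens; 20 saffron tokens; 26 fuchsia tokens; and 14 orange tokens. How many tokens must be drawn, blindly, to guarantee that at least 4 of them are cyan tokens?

In the worst case for collecting cyan tokens, every non-cyan token comes out first.
There are 65 + 10 + 49 + 10 + 7 + 19 + 20 + 26 + 14 = 220 non-cyan tokens altogether.
After those, each further token must be cyan, so 220 + 4 = 224 draws guarantee 4 cyan tokens.

224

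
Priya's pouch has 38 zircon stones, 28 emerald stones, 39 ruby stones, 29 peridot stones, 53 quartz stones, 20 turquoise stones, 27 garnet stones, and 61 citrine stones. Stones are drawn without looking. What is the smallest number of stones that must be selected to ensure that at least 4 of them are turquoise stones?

In the worst case for collecting turquoise stones, every non-turquoise stone comes out first.
There are 38 + 28 + 39 + 29 + 53 + 27 + 61 = 275 non-turquoise stones altogether.
After those, each further stone must be turquoise, so 275 + 4 = 279 draws guarantee 4 turquoise stones.

279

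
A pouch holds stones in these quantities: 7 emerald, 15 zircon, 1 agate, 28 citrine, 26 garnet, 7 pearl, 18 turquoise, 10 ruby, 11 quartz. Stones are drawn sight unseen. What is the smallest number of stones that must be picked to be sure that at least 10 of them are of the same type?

70

An adversary could hand out at most 9 stones per type (emerald, agate, pearl run out sooner): 7 + 9 + 1 + 9 + 9 + 7 + 9 + 9 + 9 = 69 stones and still no type has 10.
One more stone lands in a type already at 9, so 70 draws are enough and 69 are not.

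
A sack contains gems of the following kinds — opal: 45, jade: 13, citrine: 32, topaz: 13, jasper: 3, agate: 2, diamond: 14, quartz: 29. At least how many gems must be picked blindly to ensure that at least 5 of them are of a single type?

The 8 types are the holes; the gems drawn are the pigeons.
To avoid 5 of any one type, the worst case takes at most 4 of each type, or every gem of a type that has fewer than 4.
That gives 4 + 4 + 4 + 4 + 3 + 2 + 4 + 4 = 29 gems with no type reaching 5.
The next gem forces some type to 5, so 29 + 1 = 30.

30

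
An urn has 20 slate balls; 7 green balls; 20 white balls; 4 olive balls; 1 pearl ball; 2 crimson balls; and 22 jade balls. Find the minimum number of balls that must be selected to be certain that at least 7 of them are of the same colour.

32

An adversary could hand out at most 6 balls per colour (olive, pearl, crimson run out sooner): 6 + 6 + 6 + 4 + 1 + 2 + 6 = 31 balls and still no colour has 7.
By the pigeonhole principle, one more ball lands in a colour already at 6, so 32 draws are enough and 31 are not.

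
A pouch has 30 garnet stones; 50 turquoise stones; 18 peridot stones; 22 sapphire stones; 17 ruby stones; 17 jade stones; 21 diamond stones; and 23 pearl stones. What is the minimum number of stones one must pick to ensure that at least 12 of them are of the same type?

89

By the pigeonhole principle, put each drawn stone into a box by type. The largest draw with every box below 12 takes min(count, 11) from each type.
Σ min(cᵢ, 11) = 11 + 11 + 11 + 11 + 11 + 11 + 11 + 11 = 88.
Draw number 88 + 1 = 89 must push one box to 12.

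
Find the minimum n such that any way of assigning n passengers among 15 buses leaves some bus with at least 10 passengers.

136

With 135 passengers one could put exactly 9 in each of the 15 buses, and no bus would reach 10.
Pigeonhole: one more passenger must land in a bus that already has 9, giving it 10.
So 15 × 9 + 1 = 136 passengers are required.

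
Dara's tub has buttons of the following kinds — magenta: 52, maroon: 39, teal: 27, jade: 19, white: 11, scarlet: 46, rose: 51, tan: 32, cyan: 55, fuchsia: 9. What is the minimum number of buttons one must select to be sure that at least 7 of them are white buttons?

In the worst case for collecting white buttons, every non-white button comes out first.
There are 52 + 39 + 27 + 19 + 46 + 51 + 32 + 55 + 9 = 330 non-white buttons altogether.
After those, each further button must be white, so 330 + 7 = 337 draws guarantee 7 white buttons.

337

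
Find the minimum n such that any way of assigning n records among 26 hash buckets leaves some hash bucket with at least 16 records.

With 390 records one could put exactly 15 in each of the 26 hash buckets, and no hash bucket would reach 16.
One more record must land in a hash bucket that already has 15, giving it 16.
So 26 × 15 + 1 = 391 records are required.

391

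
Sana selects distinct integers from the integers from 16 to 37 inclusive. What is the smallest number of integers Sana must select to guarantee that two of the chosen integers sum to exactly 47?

15

Two chosen integers sum to 47 exactly when both halves of some pair {x, 47−x} with 16 ≤ x ≤ 47−x ≤ 31 are chosen — 8 such pairs.
The remaining 6 elements (those with no distinct partner in range) can never complete a 47-sum, so the worst case takes all of them and one from each pair: 6 + 8 = 14.
By the pigeonhole principle, the 15th integer has to be the second member of some pair, so 14 + 1 = 15.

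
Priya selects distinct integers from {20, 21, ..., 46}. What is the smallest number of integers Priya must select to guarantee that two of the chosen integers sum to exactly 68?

16

Group the elements by complementary pair {x, 68−x}: {22,46}, {23,45}, {24,44}, …, giving 12 two-element pairs, the single value 34 (it cannot pair with itself since the integers are distinct), and 2 integers whose partner 68−x falls outside [20,46].
Pigeonhole: treating each of those 15 groups as a pigeonhole, one can pick one integer per group — 15 integers — with no two summing to 68.
The 16th integer lands in an occupied pair, forcing a sum of 68.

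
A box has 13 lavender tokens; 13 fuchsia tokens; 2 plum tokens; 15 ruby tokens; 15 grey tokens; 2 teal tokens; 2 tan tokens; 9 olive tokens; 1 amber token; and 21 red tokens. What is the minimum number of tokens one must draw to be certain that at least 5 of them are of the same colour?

An adversary could hand out at most 4 tokens per colour (4 colours run out sooner): 4 + 4 + 2 + 4 + 4 + 2 + 2 + 4 + 1 + 4 = 31 tokens and still no colour has 5.
By pigeonhole, one more token lands in a colour already at 4, so 32 draws are enough and 31 are not.

32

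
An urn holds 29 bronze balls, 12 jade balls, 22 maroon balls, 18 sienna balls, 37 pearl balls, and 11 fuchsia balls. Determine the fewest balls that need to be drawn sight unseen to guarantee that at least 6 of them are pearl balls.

98

In the worst case for collecting pearl balls, every non-pearl ball comes out first.
There are 29 + 12 + 22 + 18 + 11 = 92 non-pearl balls altogether.
After those, each further ball must be pearl, so 92 + 6 = 98 draws guarantee 6 pearl balls.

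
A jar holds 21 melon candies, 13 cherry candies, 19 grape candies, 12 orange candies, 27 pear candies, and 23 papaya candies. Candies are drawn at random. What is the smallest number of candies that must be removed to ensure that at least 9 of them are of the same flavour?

49

The 6 flavours are the holes; the candies drawn are the pigeons.
To avoid 9 of any one flavour, the worst case takes at most 8 of each flavour.
That gives 8 + 8 + 8 + 8 + 8 + 8 = 48 candies with no flavour reaching 9.
The next candy forces some flavour to 9, so 48 + 1 = 49.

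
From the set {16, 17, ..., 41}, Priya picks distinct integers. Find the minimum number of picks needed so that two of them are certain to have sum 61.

Group the elements by complementary pair {x, 61−x}: {20,41}, {21,40}, {22,39}, …, giving 11 two-element pairs and 4 integers whose partner 61−x falls outside [16,41].
Pigeonhole: treating each of those 15 groups as a pigeonhole, one can pick one integer per group — 15 integers — with no two summing to 61.
The 16th integer lands in an occupied pair, forcing a sum of 61.

16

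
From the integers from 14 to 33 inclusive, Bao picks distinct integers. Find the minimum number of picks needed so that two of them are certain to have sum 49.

12

Group the elements by complementary pair {x, 49−x}: {16,33}, {17,32}, {18,31}, …, giving 9 two-element pairs and 2 integers whose partner 49−x falls outside [14,33].
Treating each of those 11 groups as a pigeonhole, one can pick one integer per group — 11 integers — with no two summing to 49.
The 12th integer lands in an occupied pair, forcing a sum of 49.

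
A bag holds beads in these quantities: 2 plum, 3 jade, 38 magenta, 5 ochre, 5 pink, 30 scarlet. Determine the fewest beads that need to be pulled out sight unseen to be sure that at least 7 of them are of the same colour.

28

Put each drawn bead into a box by colour. The largest draw with every box below 7 takes min(count, 6) from each colour; colours with fewer than 6 contribute all they have.
Σ min(cᵢ, 6) = 2 + 3 + 6 + 5 + 5 + 6 = 27.
Draw number 27 + 1 = 28 must push one box to 7.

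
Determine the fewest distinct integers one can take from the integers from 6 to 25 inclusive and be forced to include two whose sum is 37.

Group the elements by complementary pair {x, 37−x}: {12,25}, {13,24}, {14,23}, …, giving 7 two-element pairs and 6 integers whose partner 37−x falls outside [6,25].
Treating each of those 13 groups as a pigeonhole, one can pick one integer per group — 13 integers — with no two summing to 37.
The 14th integer lands in an occupied pair, forcing a sum of 37.

14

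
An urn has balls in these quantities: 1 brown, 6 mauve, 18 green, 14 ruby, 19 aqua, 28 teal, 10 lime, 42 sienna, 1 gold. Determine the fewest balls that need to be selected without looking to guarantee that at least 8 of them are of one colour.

51

The 9 colours are the holes; the balls drawn are the pigeons.
To avoid 8 of any one colour, the worst case takes at most 7 of each colour, or every ball of a colour that has fewer than 7.
That gives 1 + 6 + 7 + 7 + 7 + 7 + 7 + 7 + 1 = 50 balls with no colour reaching 8.
The next ball forces some colour to 8, so 50 + 1 = 51.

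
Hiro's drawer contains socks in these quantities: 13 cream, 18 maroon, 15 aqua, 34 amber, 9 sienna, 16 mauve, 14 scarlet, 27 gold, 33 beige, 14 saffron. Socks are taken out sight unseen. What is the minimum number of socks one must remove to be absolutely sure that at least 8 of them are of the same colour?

71

An adversary could hand out at most 7 socks per colour: 7 + 7 + 7 + 7 + 7 + 7 + 7 + 7 + 7 + 7 = 70 socks and still no colour has 8.
By the pigeonhole principle, one more sock lands in a colour already at 7, so 71 draws are enough and 70 are not.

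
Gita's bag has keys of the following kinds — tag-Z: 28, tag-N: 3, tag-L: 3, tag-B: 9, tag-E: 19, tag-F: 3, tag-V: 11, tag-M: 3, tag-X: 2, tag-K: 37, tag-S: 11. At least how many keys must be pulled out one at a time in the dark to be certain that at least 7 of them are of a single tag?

51

The 11 tags are the holes; the keys drawn are the pigeons.
To avoid 7 of any one tag, the worst case takes at most 6 of each tag, or every key of a tag that has fewer than 6.
That gives 6 + 3 + 3 + 6 + 6 + 3 + 6 + 3 + 2 + 6 + 6 = 50 keys with no tag reaching 7.
The next key forces some tag to 7, so 50 + 1 = 51.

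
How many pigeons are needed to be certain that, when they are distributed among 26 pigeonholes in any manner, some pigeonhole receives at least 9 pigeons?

209

With 208 pigeons one could put exactly 8 in each of the 26 pigeonholes, and no pigeonhole would reach 9.
By pigeonhole, one more pigeon must land in a pigeonhole that already has 8, giving it 9.
So 26 × 8 + 1 = 209 pigeons are required.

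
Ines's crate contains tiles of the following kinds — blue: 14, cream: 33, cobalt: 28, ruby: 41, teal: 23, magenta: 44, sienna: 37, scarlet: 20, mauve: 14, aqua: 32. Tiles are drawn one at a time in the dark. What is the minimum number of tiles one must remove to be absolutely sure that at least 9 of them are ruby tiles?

In the worst case for collecting ruby tiles, every non-ruby tile comes out first.
There are 14 + 33 + 28 + 23 + 44 + 37 + 20 + 14 + 32 = 245 non-ruby tiles altogether.
After those, each further tile must be ruby, so 245 + 9 = 254 draws guarantee 9 ruby tiles.

254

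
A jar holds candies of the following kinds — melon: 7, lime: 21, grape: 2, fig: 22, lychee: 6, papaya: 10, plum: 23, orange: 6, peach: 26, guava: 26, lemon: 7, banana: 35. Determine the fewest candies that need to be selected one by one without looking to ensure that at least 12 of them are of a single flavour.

105

An adversary could hand out at most 11 candies per flavour (6 flavours run out sooner): 7 + 11 + 2 + 11 + 6 + 10 + 11 + 6 + 11 + 11 + 7 + 11 = 104 candies and still no flavour has 12.
By the pigeonhole principle, one more candy lands in a flavour already at 11, so 105 draws are enough and 104 are not.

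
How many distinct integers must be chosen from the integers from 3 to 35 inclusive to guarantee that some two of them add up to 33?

A set avoiding the sum 33 can contain at most one of each pair {x, 33−x}, plus the 5 elements whose complement lies outside the range.
The integers 17, …, 35 (19 of them) are such a set: any two sum to at least 17+18 = 35 > 33.
By the pigeonhole principle, any 20th integer completes one of the 14 pairs, so 20 choices force a sum of 33.

20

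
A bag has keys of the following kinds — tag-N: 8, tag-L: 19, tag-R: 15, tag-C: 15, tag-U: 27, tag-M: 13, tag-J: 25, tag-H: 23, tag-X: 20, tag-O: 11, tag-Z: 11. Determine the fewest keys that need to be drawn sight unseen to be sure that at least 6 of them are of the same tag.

By pigeonhole, the 11 tags are the holes; the keys drawn are the pigeons.
To avoid 6 of any one tag, the worst case takes at most 5 of each tag.
That gives 5 + 5 + 5 + 5 + 5 + 5 + 5 + 5 + 5 + 5 + 5 = 55 keys with no tag reaching 6.
The next key forces some tag to 6, so 55 + 1 = 56.

56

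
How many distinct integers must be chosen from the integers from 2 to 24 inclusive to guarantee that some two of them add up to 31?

15

Group the elements by complementary pair {x, 31−x}: {7,24}, {8,23}, {9,22}, …, giving 9 two-element pairs and 5 integers whose partner 31−x falls outside [2,24].
Treating each of those 14 groups as a pigeonhole, one can pick one integer per group — 14 integers — with no two summing to 31.
The 15th integer lands in an occupied pair, forcing a sum of 31.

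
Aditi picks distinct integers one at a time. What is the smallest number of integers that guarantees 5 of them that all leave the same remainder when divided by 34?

137

The 34 residue classes mod 34 are the pigeonholes.
With 136 integers one could put 4 in each residue class and have no class reach 5.
The 137th integer pushes some class to 5, so 34·4 + 1 = 137.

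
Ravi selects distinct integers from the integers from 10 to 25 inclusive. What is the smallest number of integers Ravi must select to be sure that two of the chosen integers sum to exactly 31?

11

Group the elements by complementary pair {x, 31−x}: {10,21}, {11,20}, {12,19}, …, giving 6 two-element pairs and 4 integers whose partner 31−x falls outside [10,25].
By the pigeonhole principle, treating each of those 10 groups as a pigeonhole, one can pick one integer per group — 10 integers — with no two summing to 31.
The 11th integer lands in an occupied pair, forcing a sum of 31.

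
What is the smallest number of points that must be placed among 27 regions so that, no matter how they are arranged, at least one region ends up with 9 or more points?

217

With 216 points one could put exactly 8 in each of the 27 regions, and no region would reach 9.
One more point must land in a region that already has 8, giving it 9.
So 27 × 8 + 1 = 217 points are required.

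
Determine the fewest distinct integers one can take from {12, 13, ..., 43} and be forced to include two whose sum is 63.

21

A set avoiding the sum 63 can contain at most one of each pair {x, 63−x}, plus the 8 elements whose complement lies outside the range.
The integers 12, …, 31 (20 of them) are such a set: any two sum to at least 12+13 = 25 and at most 30+31 = 61 < 63.
Any 21st integer completes one of the 12 pairs, so 21 choices force a sum of 63.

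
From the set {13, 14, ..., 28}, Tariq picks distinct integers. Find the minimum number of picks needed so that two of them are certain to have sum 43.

10

A set avoiding the sum 43 can contain at most one of each pair {x, 43−x}, plus the 2 elements whose complement lies outside the range.
The integers 13, …, 21 (9 of them) are such a set: any two sum to at least 13+14 = 27 and at most 20+21 = 41 < 43.
Any 10th integer completes one of the 7 pairs, so 10 choices force a sum of 43.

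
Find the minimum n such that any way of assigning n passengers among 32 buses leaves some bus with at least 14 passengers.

With 416 passengers one could put exactly 13 in each of the 32 buses, and no bus would reach 14.
Pigeonhole: one more passenger must land in a bus that already has 13, giving it 14.
So 32 × 13 + 1 = 417 passengers are required.

417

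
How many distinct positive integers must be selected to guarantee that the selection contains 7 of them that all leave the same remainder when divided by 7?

By pigeonhole, the 7 residue classes mod 7 are the pigeonholes.
With 42 integers one could put 6 in each residue class and have no class reach 7.
The 43rd integer pushes some class to 7, so 7·6 + 1 = 43.

43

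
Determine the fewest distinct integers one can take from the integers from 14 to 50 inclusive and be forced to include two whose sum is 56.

24

A set avoiding the sum 56 can contain at most one of each pair {x, 56−x}, plus the 9 elements whose complement lies outside the range or equal to its own complement.
The integers 28, …, 50 (23 of them) are such a set: any two sum to at least 28+29 = 57 > 56.
Pigeonhole: any 24th integer completes one of the 14 pairs, so 24 choices force a sum of 56.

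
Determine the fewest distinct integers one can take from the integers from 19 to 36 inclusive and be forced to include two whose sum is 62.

A set avoiding the sum 62 can contain at most one of each pair {x, 62−x}, plus the 8 elements whose complement lies outside the range or equal to its own complement.
The integers 19, …, 31 (13 of them) are such a set: any two sum to at least 19+20 = 39 and at most 30+31 = 61 < 62.
Any 14th integer completes one of the 5 pairs, so 14 choices force a sum of 62.

14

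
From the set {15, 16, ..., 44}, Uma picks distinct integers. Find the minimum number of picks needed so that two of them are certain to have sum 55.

18

Two chosen integers sum to 55 exactly when both halves of some pair {x, 55−x} with 15 ≤ x ≤ 55−x ≤ 40 are chosen — 13 such pairs.
The remaining 4 elements (those with no distinct partner in range) can never complete a 55-sum, so the worst case takes all of them and one from each pair: 4 + 13 = 17.
By pigeonhole, the 18th integer has to be the second member of some pair, so 17 + 1 = 18.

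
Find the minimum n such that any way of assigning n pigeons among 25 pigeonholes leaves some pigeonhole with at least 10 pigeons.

226

With 225 pigeons one could put exactly 9 in each of the 25 pigeonholes, and no pigeonhole would reach 10.
By pigeonhole, one more pigeon must land in a pigeonhole that already has 9, giving it 10.
So 25 × 9 + 1 = 226 pigeons are required.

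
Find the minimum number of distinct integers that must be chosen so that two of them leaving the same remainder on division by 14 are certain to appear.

15

By pigeonhole, the 14 residue classes mod 14 are the pigeonholes.
With 14 integers one could put 1 in each residue class and have no class reach 2.
The 15th integer pushes some class to 2, so 14·1 + 1 = 15.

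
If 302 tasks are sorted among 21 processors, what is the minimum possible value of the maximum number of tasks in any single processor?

15

By pigeonhole, the 21 processors are the holes and the 302 tasks are the pigeons.
If every processor held at most 14 tasks, the total would be at most 21 × 14 = 294, which is less than 302.
So some processor holds at least ⌈302/21⌉ = 15 tasks.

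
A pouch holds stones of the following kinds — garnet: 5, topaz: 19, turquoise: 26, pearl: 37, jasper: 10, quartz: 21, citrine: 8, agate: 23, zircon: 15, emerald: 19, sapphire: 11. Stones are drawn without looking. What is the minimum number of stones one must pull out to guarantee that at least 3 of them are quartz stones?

In the worst case for collecting quartz stones, every non-quartz stone comes out first.
There are 5 + 19 + 26 + 37 + 10 + 8 + 23 + 15 + 19 + 11 = 173 non-quartz stones altogether.
After those, each further stone must be quartz, so 173 + 3 = 176 draws guarantee 3 quartz stones.

176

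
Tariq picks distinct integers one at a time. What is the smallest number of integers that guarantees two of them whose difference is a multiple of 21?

22

Integers whose pairwise differences are multiples of 21 are exactly those sharing a remainder mod 21. By pigeonhole, the 21 residue classes mod 21 are the pigeonholes.
With 21 integers one could put 1 in each residue class and have no class reach 2.
The 22nd integer pushes some class to 2, so 21·1 + 1 = 22.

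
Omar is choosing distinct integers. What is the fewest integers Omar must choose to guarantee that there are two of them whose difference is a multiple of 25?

Integers whose pairwise differences are multiples of 25 are exactly those sharing a remainder mod 25. Pigeonhole: the 25 residue classes mod 25 are the pigeonholes.
With 25 integers one could put 1 in each residue class and have no class reach 2.
The 26th integer pushes some class to 2, so 25·1 + 1 = 26.

26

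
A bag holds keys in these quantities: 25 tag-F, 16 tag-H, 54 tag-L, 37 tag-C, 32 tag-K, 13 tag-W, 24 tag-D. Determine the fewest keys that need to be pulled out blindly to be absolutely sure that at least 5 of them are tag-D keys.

182

In the worst case for collecting tag-D keys, every non-tag-D key comes out first.
There are 25 + 16 + 54 + 37 + 32 + 13 = 177 non-tag-D keys altogether.
After those, each further key must be tag-D, so 177 + 5 = 182 draws guarantee 5 tag-D keys.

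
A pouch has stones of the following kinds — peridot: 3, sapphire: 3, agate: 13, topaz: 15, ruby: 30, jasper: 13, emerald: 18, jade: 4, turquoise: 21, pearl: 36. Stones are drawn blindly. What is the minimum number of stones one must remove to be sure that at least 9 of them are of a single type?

67

An adversary could hand out at most 8 stones per type (peridot, sapphire, jade run out sooner): 3 + 3 + 8 + 8 + 8 + 8 + 8 + 4 + 8 + 8 = 66 stones and still no type has 9.
Pigeonhole: one more stone lands in a type already at 8, so 67 draws are enough and 66 are not.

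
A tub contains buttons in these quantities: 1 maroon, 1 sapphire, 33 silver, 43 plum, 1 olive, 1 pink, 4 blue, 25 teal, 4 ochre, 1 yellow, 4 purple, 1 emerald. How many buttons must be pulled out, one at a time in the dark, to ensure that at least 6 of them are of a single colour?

Pigeonhole: the 12 colours are the holes; the buttons drawn are the pigeons.
To avoid 6 of any one colour, the worst case takes at most 5 of each colour, or every button of a colour that has fewer than 5.
That gives 1 + 1 + 5 + 5 + 1 + 1 + 4 + 5 + 4 + 1 + 4 + 1 = 33 buttons with no colour reaching 6.
The next button forces some colour to 6, so 33 + 1 = 34.

34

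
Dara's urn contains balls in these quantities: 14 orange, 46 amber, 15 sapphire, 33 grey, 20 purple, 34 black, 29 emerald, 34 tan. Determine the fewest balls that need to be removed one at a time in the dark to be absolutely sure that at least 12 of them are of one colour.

89

Put each drawn ball into a box by colour. The largest draw with every box below 12 takes min(count, 11) from each colour.
Σ min(cᵢ, 11) = 11 + 11 + 11 + 11 + 11 + 11 + 11 + 11 = 88.
Draw number 88 + 1 = 89 must push one box to 12.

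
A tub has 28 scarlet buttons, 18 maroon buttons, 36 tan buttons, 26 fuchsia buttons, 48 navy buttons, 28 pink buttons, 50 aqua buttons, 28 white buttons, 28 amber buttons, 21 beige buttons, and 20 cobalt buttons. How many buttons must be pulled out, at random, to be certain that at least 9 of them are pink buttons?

In the worst case for collecting pink buttons, every non-pink button comes out first.
There are 28 + 18 + 36 + 26 + 48 + 50 + 28 + 28 + 21 + 20 = 303 non-pink buttons altogether.
After those, each further button must be pink, so 303 + 9 = 312 draws guarantee 9 pink buttons.

312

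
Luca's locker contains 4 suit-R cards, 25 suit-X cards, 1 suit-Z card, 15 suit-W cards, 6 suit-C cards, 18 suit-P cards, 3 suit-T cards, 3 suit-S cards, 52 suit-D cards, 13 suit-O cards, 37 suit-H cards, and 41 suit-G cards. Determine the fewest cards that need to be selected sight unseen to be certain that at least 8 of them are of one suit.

An adversary could hand out at most 7 cards per suit (5 suits run out sooner): 4 + 7 + 1 + 7 + 6 + 7 + 3 + 3 + 7 + 7 + 7 + 7 = 66 cards and still no suit has 8.
By pigeonhole, one more card lands in a suit already at 7, so 67 draws are enough and 66 are not.

67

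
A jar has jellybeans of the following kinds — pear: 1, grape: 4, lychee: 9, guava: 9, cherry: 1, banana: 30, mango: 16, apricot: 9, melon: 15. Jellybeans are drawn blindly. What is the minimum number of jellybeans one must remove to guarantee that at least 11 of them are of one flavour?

Pigeonhole: put each drawn jellybean into a box by flavour. The largest draw with every box below 11 takes min(count, 10) from each flavour; flavours with fewer than 10 contribute all they have.
Σ min(cᵢ, 10) = 1 + 4 + 9 + 9 + 1 + 10 + 10 + 9 + 10 = 63.
Draw number 63 + 1 = 64 must push one box to 11.

64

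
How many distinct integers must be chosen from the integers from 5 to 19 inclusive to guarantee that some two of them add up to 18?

A set avoiding the sum 18 can contain at most one of each pair {x, 18−x}, plus the 7 elements whose complement lies outside the range or equal to its own complement.
The integers 9, …, 19 (11 of them) are such a set: any two sum to at least 9+10 = 19 > 18.
Any 12th integer completes one of the 4 pairs, so 12 choices force a sum of 18.

12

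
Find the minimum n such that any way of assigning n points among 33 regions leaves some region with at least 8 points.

232

With 231 points one could put exactly 7 in each of the 33 regions, and no region would reach 8.
By pigeonhole, one more point must land in a region that already has 7, giving it 8.
So 33 × 7 + 1 = 232 points are required.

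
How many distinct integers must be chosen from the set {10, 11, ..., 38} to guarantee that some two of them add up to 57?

20

Two chosen integers sum to 57 exactly when both halves of some pair {x, 57−x} with 19 ≤ x ≤ 57−x ≤ 38 are chosen — 10 such pairs.
The remaining 9 elements (those with no distinct partner in range) can never complete a 57-sum, so the worst case takes all of them and one from each pair: 9 + 10 = 19.
By pigeonhole, the 20th integer has to be the second member of some pair, so 19 + 1 = 20.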